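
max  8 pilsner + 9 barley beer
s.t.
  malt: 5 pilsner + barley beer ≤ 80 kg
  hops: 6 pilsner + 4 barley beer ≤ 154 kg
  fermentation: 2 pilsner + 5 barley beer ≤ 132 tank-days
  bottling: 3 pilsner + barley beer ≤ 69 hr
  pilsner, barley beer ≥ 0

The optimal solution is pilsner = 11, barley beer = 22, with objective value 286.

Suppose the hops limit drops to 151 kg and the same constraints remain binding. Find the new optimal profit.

283

At the optimum: malt uses 77 of 80 (slack = 3); hops uses 154 of 154 (binding); fermentation uses 132 of 132 (binding); bottling uses 55 of 69 (slack = 14).
By complementary slackness, y = 0 for the non-binding constraints.
Dual feasibility on the basic columns requires 6·y_hops + 2·y_fermentation = 8, 4·y_hops + 5·y_fermentation = 9.
→ y_hops = 1 and y_fermentation = 1.
Δz = y_hops·Δb = 1 × (-3) = -3, so new z* = 286 − 3 = 283.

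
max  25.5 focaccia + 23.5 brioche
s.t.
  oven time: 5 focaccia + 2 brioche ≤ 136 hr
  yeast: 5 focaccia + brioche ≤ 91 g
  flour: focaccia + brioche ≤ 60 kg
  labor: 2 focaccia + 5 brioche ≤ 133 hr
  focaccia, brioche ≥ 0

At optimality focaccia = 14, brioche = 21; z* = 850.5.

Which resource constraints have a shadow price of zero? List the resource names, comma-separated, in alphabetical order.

oven time: 112/136 (slack 24)
yeast: 91/91 (binding)
flour: 35/60 (slack 25)
labor: 133/133 (binding)
By complementary slackness, a constraint with positive slack has shadow price 0 → flour, oven time.

flour, oven time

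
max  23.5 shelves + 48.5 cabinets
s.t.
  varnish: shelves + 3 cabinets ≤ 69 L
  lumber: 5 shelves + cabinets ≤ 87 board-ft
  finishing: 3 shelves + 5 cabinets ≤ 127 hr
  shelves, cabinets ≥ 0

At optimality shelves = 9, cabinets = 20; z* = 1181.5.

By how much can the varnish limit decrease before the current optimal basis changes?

Binding constraints: varnish, finishing. The basis is B = [[1,3],[3,5]] with det -4.
Per unit decrease in varnish, x* moves by d = (1.25, -0.75).
The basis stays optimal until lumber becomes binding; allowable decrease = 4 L.

4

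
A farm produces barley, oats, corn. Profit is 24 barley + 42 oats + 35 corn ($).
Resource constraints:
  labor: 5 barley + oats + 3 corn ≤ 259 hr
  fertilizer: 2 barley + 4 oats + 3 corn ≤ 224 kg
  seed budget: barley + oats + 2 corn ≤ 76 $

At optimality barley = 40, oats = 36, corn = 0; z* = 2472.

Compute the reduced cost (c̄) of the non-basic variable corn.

-4

Binding: fertilizer and seed budget. Non-binding: labor (23 unused).
Slack constraints have shadow price 0 (complementary slackness).
From A_Bᵀ y = c: 2·y_fertilizer + 1·y_seed budget = 24; 4·y_fertilizer + 1·y_seed budget = 42.
Solving: y_fertilizer = 9, y_seed budget = 6.
Reduced cost of corn: c₃ − yᵀa₃ = 35 − (9·3 + 6·2) = 35 − 39 = -4.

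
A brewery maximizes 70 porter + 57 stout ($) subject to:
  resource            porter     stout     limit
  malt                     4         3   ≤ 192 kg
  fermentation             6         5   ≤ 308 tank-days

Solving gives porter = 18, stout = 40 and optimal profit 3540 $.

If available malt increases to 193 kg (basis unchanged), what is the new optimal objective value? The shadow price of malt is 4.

Δb = 1, so new z* = 3540 + (4)·(1) = 3540 + 4 = 3544.

3544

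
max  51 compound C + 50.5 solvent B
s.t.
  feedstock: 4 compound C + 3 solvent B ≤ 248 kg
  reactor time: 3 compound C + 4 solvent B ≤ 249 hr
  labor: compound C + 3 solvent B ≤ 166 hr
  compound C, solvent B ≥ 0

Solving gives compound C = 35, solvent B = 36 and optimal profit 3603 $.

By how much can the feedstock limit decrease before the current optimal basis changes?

Binding constraints: feedstock, reactor time. The basis is B = [[4,3],[3,4]] with det 7.
Per unit decrease in feedstock, x* moves by d = (-0.5714, 0.4286).
The basis stays optimal until labor becomes binding; allowable decrease = 32.2 kg.

32.2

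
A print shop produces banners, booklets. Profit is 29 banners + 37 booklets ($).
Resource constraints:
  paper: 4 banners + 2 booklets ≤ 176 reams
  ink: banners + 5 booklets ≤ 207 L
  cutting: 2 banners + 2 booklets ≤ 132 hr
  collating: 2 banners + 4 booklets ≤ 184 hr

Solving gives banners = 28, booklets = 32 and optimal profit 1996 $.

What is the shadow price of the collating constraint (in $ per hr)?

7.5

At the optimum: paper uses 176 of 176 (binding); ink uses 188 of 207 (slack = 19); cutting uses 120 of 132 (slack = 12); collating uses 184 of 184 (binding).
Slack constraints have shadow price 0 (complementary slackness).
Dual feasibility on the basic columns requires 4·y_paper + 2·y_collating = 29, 2·y_paper + 4·y_collating = 37.
This yields shadow prices y_paper = 3.5, y_collating = 7.5.
Shadow price of collating = 7.5.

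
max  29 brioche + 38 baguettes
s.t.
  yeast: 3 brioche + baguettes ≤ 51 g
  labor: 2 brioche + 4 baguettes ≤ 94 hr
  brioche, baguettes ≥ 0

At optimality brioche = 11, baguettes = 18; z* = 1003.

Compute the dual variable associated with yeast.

Both yeast and labor are binding at x*.
Dual feasibility on the basic columns requires 3·y_yeast + 2·y_labor = 29, 1·y_yeast + 4·y_labor = 38.
→ y_yeast = 4 and y_labor = 8.5.
Shadow price of yeast = 4.

4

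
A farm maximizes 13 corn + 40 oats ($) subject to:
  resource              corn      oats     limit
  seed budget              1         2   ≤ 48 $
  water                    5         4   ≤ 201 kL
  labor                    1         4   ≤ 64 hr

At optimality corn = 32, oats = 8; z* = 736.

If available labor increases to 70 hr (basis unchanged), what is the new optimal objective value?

778

Check each constraint at x*: seed budget 48/48 (tight); water 192/201 (slack 9); labor 64/64 (tight).
By complementary slackness, y = 0 for the non-binding constraint.
From A_Bᵀ y = c: 1·y_seed budget + 1·y_labor = 13; 2·y_seed budget + 4·y_labor = 40.
Solving: y_seed budget = 6, y_labor = 7.
Δz = y_labor·Δb = 7 × (6) = 42, so new z* = 736 + 42 = 778.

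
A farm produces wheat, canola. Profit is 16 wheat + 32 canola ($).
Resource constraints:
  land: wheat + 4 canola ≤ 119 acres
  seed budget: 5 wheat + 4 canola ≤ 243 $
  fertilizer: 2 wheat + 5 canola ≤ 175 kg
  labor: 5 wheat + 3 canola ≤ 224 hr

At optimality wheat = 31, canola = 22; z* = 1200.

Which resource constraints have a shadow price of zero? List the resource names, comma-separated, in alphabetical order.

fertilizer, labor

land: 119/119 (binding)
seed budget: 243/243 (binding)
fertilizer: 172/175 (slack 3)
labor: 221/224 (slack 3)
By complementary slackness, a constraint with positive slack has shadow price 0 → fertilizer, labor.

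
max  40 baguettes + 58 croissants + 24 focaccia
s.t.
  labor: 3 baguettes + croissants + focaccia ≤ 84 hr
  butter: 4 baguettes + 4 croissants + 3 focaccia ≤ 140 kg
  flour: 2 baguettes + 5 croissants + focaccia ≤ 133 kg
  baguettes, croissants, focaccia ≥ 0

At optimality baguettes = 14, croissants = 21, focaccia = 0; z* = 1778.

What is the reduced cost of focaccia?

Check each constraint at x*: labor 63/84 (slack 21); butter 140/140 (tight); flour 133/133 (tight).
Since labor is not tight, its dual is 0.
From A_Bᵀ y = c: 4·y_butter + 2·y_flour = 40; 4·y_butter + 5·y_flour = 58.
Solving: y_butter = 7, y_flour = 6.
Reduced cost of focaccia: c₃ − yᵀa₃ = 24 − (7·3 + 6·1) = 24 − 27 = -3.

-3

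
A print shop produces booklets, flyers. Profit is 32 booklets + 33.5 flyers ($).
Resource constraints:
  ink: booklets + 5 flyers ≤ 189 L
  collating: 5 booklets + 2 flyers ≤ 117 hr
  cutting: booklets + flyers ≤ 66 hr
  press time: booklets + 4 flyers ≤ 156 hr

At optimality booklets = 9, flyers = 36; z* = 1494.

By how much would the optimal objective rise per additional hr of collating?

At the optimum: ink uses 189 of 189 (binding); collating uses 117 of 117 (binding); cutting uses 45 of 66 (slack = 21); press time uses 153 of 156 (slack = 3).
By complementary slackness, y = 0 for the non-binding constraints.
The binding rows give the dual system: 1·y_ink + 5·y_collating = 32 and 5·y_ink + 2·y_collating = 33.5.
This yields shadow prices y_ink = 4.5, y_collating = 5.5.
Shadow price of collating = 5.5.

5.5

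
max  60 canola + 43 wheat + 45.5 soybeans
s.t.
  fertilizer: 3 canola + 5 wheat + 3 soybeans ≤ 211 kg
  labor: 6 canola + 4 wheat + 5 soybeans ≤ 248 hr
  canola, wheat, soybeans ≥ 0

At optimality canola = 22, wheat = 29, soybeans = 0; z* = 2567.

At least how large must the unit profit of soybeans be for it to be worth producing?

50.5

At the optimum: fertilizer uses 211 of 211 (binding); labor uses 248 of 248 (binding).
Dual feasibility on the basic columns requires 3·y_fertilizer + 6·y_labor = 60, 5·y_fertilizer + 4·y_labor = 43.
Solving: y_fertilizer = 1, y_labor = 9.5.
soybeans enters the basis when its profit ≥ yᵀa₃ = 1·3 + 9.5·5 = 50.5.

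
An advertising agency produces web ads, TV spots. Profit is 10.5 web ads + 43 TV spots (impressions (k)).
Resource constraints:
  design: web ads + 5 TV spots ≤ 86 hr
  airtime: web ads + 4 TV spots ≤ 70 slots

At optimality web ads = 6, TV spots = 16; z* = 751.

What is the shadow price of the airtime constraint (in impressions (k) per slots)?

9.5

Check each constraint at x*: design 86/86 (tight); airtime 70/70 (tight).
From A_Bᵀ y = c: 1·y_design + 1·y_airtime = 10.5; 5·y_design + 4·y_airtime = 43.
→ y_design = 1 and y_airtime = 9.5.
Shadow price of airtime = 9.5.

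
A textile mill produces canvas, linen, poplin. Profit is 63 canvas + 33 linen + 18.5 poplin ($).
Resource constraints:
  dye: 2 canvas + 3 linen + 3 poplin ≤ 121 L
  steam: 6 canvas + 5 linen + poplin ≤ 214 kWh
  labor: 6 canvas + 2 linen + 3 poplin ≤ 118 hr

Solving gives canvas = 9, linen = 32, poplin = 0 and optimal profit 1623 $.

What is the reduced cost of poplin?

Check each constraint at x*: dye 114/121 (slack 7); steam 214/214 (tight); labor 118/118 (tight).
Slack constraints have shadow price 0 (complementary slackness).
The binding rows give the dual system: 6·y_steam + 6·y_labor = 63 and 5·y_steam + 2·y_labor = 33.
→ y_steam = 4 and y_labor = 6.5.
Reduced cost of poplin: c₃ − yᵀa₃ = 18.5 − (4·1 + 6.5·3) = 18.5 − 23.5 = -5.

-5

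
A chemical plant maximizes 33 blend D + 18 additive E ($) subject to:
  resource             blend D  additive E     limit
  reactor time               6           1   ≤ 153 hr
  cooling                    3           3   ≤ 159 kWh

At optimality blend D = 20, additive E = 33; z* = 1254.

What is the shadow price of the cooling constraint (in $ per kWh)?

5

Check each constraint at x*: reactor time 153/153 (tight); cooling 159/159 (tight).
From A_Bᵀ y = c: 6·y_reactor time + 3·y_cooling = 33; 1·y_reactor time + 3·y_cooling = 18.
Solving: y_reactor time = 3, y_cooling = 5.
Shadow price of cooling = 5.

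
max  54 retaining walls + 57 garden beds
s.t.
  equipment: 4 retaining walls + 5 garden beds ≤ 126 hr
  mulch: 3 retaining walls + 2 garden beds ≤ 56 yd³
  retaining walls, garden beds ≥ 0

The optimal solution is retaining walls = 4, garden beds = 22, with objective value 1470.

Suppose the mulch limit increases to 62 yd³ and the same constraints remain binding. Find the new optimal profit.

1506

Check each constraint at x*: equipment 126/126 (tight); mulch 56/56 (tight).
The binding rows give the dual system: 4·y_equipment + 3·y_mulch = 54 and 5·y_equipment + 2·y_mulch = 57.
This yields shadow prices y_equipment = 9, y_mulch = 6.
Δz = y_mulch·Δb = 6 × (6) = 36, so new z* = 1470 + 36 = 1506.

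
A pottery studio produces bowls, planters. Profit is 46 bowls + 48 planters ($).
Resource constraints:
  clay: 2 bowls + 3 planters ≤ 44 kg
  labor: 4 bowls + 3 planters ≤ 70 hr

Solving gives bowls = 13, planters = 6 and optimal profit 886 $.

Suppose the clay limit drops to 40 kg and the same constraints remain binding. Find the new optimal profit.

850

Both clay and labor are binding at x*.
Dual feasibility on the basic columns requires 2·y_clay + 4·y_labor = 46, 3·y_clay + 3·y_labor = 48.
Solving: y_clay = 9, y_labor = 7.
Δz = y_clay·Δb = 9 × (-4) = -36, so new z* = 886 − 36 = 850.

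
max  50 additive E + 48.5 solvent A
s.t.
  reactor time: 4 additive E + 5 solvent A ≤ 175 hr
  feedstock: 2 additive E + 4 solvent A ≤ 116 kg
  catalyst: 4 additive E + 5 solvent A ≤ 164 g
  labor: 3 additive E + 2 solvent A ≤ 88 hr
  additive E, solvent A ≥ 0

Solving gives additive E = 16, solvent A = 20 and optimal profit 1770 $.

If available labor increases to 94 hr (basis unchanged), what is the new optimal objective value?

1818

Check each constraint at x*: reactor time 164/175 (slack 11); feedstock 112/116 (slack 4); catalyst 164/164 (tight); labor 88/88 (tight).
By complementary slackness, y = 0 for the non-binding constraints.
Dual feasibility on the basic columns requires 4·y_catalyst + 3·y_labor = 50, 5·y_catalyst + 2·y_labor = 48.5.
This yields shadow prices y_catalyst = 6.5, y_labor = 8.
Δz = y_labor·Δb = 8 × (6) = 48, so new z* = 1770 + 48 = 1818.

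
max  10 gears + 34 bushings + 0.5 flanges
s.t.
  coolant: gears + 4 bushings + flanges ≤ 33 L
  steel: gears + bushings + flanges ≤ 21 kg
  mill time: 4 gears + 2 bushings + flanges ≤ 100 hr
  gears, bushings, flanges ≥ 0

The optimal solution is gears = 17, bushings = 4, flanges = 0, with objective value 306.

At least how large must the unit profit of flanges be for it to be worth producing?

10

Binding: coolant and steel. Non-binding: mill time (24 unused).
Slack constraints have shadow price 0 (complementary slackness).
Dual feasibility on the basic columns requires 1·y_coolant + 1·y_steel = 10, 4·y_coolant + 1·y_steel = 34.
Solving: y_coolant = 8, y_steel = 2.
flanges enters the basis when its profit ≥ yᵀa₃ = 8·1 + 2·1 = 10.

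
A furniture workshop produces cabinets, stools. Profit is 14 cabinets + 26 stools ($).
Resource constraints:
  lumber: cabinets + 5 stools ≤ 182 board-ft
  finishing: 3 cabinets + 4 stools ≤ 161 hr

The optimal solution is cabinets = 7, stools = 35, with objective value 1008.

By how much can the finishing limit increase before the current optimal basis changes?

385

Binding constraints: lumber, finishing. The basis is B = [[1,5],[3,4]] with det -11.
Per unit increase in finishing, x* moves by d = (0.4545, -0.0909).
The basis stays optimal until stools reaches 0; allowable increase = 385 hr.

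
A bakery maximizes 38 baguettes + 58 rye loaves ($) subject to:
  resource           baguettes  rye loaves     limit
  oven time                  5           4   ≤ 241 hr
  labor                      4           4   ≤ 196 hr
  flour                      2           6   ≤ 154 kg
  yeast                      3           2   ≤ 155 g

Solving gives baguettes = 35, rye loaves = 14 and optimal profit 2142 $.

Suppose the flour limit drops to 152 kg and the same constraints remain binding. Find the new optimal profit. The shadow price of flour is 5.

Δb = -2, so new z* = 2142 + (5)·(-2) = 2142 − 10 = 2132.

2132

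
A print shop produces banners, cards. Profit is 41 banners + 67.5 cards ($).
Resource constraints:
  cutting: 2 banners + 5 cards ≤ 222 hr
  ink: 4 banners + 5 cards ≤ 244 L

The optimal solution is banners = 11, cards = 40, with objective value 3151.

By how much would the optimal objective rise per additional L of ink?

At the optimum: cutting uses 222 of 222 (binding); ink uses 244 of 244 (binding).
The binding rows give the dual system: 2·y_cutting + 4·y_ink = 41 and 5·y_cutting + 5·y_ink = 67.5.
→ y_cutting = 6.5 and y_ink = 7.
Shadow price of ink = 7.

7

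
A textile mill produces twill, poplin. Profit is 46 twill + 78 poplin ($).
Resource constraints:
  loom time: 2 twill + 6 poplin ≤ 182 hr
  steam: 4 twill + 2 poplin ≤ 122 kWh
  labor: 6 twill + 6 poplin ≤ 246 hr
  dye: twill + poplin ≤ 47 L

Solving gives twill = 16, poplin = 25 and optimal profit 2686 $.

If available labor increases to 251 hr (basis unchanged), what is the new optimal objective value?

Binding: loom time and labor. Non-binding: steam (8 unused), dye (6 unused).
By complementary slackness, y = 0 for the non-binding constraints.
Dual feasibility on the basic columns requires 2·y_loom time + 6·y_labor = 46, 6·y_loom time + 6·y_labor = 78.
This yields shadow prices y_loom time = 8, y_labor = 5.
Δz = y_labor·Δb = 5 × (5) = 25, so new z* = 2686 + 25 = 2711.

2711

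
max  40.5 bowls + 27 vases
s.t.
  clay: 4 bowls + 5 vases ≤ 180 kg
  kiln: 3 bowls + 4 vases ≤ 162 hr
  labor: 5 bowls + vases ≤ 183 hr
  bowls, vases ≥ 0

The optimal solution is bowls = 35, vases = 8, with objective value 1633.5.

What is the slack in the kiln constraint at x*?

kiln used = 3·35 + 4·8 = 137; slack = 162 − 137 = 25.

25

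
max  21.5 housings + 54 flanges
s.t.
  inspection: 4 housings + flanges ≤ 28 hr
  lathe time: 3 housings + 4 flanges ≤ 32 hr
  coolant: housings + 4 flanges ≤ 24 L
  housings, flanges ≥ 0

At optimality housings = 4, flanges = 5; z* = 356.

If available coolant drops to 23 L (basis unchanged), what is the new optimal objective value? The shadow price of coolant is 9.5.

346.5

Δb = -1, so new z* = 356 + (9.5)·(-1) = 356 − 9.5 = 346.5.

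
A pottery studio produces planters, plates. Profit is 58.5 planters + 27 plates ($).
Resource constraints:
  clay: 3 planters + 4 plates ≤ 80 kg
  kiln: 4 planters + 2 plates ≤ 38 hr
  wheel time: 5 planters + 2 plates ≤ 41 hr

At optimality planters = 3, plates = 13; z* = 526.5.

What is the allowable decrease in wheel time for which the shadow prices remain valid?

Binding constraints: kiln, wheel time. The basis is B = [[4,2],[5,2]] with det -2.
Per unit decrease in wheel time, x* moves by d = (-1, 2).
The basis stays optimal until planters reaches 0; allowable decrease = 3 hr.

3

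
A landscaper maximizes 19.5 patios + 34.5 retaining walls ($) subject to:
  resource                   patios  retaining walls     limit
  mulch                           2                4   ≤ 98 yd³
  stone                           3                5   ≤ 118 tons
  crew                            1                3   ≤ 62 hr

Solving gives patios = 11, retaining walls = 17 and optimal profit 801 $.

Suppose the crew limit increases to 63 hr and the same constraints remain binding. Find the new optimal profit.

Check each constraint at x*: mulch 90/98 (slack 8); stone 118/118 (tight); crew 62/62 (tight).
Slack constraints have shadow price 0 (complementary slackness).
From A_Bᵀ y = c: 3·y_stone + 1·y_crew = 19.5; 5·y_stone + 3·y_crew = 34.5.
This yields shadow prices y_stone = 6, y_crew = 1.5.
Δz = y_crew·Δb = 1.5 × (1) = 1.5, so new z* = 801 + 1.5 = 802.5.

802.5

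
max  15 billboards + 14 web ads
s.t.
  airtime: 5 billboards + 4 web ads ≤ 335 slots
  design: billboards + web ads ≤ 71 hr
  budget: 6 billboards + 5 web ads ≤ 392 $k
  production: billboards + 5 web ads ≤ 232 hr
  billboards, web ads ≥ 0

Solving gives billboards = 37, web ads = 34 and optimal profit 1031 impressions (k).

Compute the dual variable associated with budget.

At the optimum: airtime uses 321 of 335 (slack = 14); design uses 71 of 71 (binding); budget uses 392 of 392 (binding); production uses 207 of 232 (slack = 25).
Since airtime, production are not tight, their duals are 0.
The binding rows give the dual system: 1·y_design + 6·y_budget = 15 and 1·y_design + 5·y_budget = 14.
This yields shadow prices y_design = 9, y_budget = 1.
Shadow price of budget = 1.

1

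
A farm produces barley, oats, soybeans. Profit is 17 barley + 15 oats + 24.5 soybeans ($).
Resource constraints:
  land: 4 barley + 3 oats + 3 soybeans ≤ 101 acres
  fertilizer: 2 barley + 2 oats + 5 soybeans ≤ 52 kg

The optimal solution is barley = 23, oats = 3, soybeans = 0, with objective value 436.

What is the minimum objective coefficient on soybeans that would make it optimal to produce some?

28.5

At the optimum: land uses 101 of 101 (binding); fertilizer uses 52 of 52 (binding).
From A_Bᵀ y = c: 4·y_land + 2·y_fertilizer = 17; 3·y_land + 2·y_fertilizer = 15.
Solving: y_land = 2, y_fertilizer = 4.5.
soybeans enters the basis when its profit ≥ yᵀa₃ = 2·3 + 4.5·5 = 28.5.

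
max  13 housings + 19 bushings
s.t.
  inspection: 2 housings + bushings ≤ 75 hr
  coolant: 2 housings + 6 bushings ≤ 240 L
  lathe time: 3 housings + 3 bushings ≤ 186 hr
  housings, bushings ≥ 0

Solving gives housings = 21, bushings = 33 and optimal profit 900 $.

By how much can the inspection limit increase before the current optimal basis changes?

Binding constraints: inspection, coolant. The basis is B = [[2,1],[2,6]] with det 10.
Per unit increase in inspection, x* moves by d = (0.6, -0.2).
The basis stays optimal until lathe time becomes binding; allowable increase = 20 hr.

20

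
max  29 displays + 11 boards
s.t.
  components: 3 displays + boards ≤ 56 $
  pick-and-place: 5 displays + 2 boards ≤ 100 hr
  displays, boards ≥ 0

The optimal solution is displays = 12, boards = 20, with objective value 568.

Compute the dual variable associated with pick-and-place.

Both components and pick-and-place are binding at x*.
From A_Bᵀ y = c: 3·y_components + 5·y_pick-and-place = 29; 1·y_components + 2·y_pick-and-place = 11.
→ y_components = 3 and y_pick-and-place = 4.
Shadow price of pick-and-place = 4.

4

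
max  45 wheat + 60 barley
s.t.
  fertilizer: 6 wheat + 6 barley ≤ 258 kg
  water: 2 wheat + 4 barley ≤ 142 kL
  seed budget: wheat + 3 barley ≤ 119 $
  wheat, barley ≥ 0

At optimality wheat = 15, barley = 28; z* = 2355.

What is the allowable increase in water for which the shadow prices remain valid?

Binding constraints: fertilizer, water. The basis is B = [[6,6],[2,4]] with det 12.
Per unit increase in water, x* moves by d = (-0.5, 0.5).
The basis stays optimal until seed budget becomes binding; allowable increase = 20 kL.

20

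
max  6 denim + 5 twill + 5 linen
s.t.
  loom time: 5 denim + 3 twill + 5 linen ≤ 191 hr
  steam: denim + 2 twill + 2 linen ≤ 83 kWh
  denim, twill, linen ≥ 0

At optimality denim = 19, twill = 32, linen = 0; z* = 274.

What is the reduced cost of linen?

Check each constraint at x*: loom time 191/191 (tight); steam 83/83 (tight).
The binding rows give the dual system: 5·y_loom time + 1·y_steam = 6 and 3·y_loom time + 2·y_steam = 5.
→ y_loom time = 1 and y_steam = 1.
Reduced cost of linen: c₃ − yᵀa₃ = 5 − (1·5 + 1·2) = 5 − 7 = -2.

-2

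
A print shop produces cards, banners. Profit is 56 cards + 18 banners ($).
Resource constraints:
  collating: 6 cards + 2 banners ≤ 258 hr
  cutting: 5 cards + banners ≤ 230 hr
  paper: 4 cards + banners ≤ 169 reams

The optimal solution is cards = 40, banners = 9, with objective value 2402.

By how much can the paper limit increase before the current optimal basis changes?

3

Binding constraints: collating, paper. The basis is B = [[6,2],[4,1]] with det -2.
Per unit increase in paper, x* moves by d = (1, -3).
The basis stays optimal until banners reaches 0; allowable increase = 3 reams.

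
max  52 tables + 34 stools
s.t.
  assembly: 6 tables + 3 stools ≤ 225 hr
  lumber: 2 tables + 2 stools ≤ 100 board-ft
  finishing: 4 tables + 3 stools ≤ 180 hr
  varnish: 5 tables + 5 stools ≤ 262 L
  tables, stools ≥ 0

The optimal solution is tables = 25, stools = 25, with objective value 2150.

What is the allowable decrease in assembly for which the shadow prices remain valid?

Binding constraints: assembly, lumber. The basis is B = [[6,3],[2,2]] with det 6.
Per unit decrease in assembly, x* moves by d = (-0.3333, 0.3333).
The basis stays optimal until tables reaches 0; allowable decrease = 75 hr.

75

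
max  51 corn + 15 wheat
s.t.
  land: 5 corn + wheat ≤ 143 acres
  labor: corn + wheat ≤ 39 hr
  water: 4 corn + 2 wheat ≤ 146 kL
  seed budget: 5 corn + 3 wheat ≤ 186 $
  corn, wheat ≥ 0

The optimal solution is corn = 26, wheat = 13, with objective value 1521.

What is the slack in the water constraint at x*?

16

water used = 4·26 + 2·13 = 130; slack = 146 − 130 = 16.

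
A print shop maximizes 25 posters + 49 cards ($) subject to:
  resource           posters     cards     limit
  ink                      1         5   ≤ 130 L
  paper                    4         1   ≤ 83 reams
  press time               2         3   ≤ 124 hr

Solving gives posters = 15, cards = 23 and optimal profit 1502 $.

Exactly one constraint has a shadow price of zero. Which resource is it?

press time

ink: 130/130 (binding)
paper: 83/83 (binding)
press time: 99/124 (slack 25)
By complementary slackness, a constraint with positive slack has shadow price 0 → press time.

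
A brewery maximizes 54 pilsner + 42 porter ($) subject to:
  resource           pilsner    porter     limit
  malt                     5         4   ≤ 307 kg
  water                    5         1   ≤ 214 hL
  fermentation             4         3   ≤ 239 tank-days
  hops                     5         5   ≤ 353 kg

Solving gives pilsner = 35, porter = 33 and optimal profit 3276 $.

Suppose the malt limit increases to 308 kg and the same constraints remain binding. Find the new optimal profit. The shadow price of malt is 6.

3282

Δb = 1, so new z* = 3276 + (6)·(1) = 3276 + 6 = 3282.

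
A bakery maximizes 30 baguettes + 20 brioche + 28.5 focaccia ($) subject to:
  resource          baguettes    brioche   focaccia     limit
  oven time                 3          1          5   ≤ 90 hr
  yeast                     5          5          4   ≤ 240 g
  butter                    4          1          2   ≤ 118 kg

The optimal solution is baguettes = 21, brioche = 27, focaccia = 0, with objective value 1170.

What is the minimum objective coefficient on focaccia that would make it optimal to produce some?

37

Check each constraint at x*: oven time 90/90 (tight); yeast 240/240 (tight); butter 111/118 (slack 7).
Since butter is not tight, its dual is 0.
Dual feasibility on the basic columns requires 3·y_oven time + 5·y_yeast = 30, 1·y_oven time + 5·y_yeast = 20.
→ y_oven time = 5 and y_yeast = 3.
focaccia enters the basis when its profit ≥ yᵀa₃ = 5·5 + 3·4 = 37.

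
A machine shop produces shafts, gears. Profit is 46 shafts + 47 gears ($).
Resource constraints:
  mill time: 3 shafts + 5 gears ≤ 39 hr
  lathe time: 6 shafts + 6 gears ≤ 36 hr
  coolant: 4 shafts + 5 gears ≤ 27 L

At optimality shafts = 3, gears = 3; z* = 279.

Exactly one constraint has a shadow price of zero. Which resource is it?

mill time: 24/39 (slack 15)
lathe time: 36/36 (binding)
coolant: 27/27 (binding)
By complementary slackness, a constraint with positive slack has shadow price 0 → mill time.

mill time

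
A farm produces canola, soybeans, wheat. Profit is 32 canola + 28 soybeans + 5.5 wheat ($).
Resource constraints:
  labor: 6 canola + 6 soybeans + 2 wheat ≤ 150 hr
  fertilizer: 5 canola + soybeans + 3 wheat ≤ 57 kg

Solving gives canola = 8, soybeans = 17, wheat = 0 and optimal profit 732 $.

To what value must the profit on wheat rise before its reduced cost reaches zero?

Check each constraint at x*: labor 150/150 (tight); fertilizer 57/57 (tight).
The binding rows give the dual system: 6·y_labor + 5·y_fertilizer = 32 and 6·y_labor + 1·y_fertilizer = 28.
This yields shadow prices y_labor = 4.5, y_fertilizer = 1.
wheat enters the basis when its profit ≥ yᵀa₃ = 4.5·2 + 1·3 = 12.

12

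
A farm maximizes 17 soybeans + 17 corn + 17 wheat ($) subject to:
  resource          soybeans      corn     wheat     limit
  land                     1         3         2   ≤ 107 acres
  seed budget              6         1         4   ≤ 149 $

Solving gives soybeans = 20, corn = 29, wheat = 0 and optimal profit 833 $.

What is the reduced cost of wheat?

-1

At the optimum: land uses 107 of 107 (binding); seed budget uses 149 of 149 (binding).
From A_Bᵀ y = c: 1·y_land + 6·y_seed budget = 17; 3·y_land + 1·y_seed budget = 17.
Solving: y_land = 5, y_seed budget = 2.
Reduced cost of wheat: c₃ − yᵀa₃ = 17 − (5·2 + 2·4) = 17 − 18 = -1.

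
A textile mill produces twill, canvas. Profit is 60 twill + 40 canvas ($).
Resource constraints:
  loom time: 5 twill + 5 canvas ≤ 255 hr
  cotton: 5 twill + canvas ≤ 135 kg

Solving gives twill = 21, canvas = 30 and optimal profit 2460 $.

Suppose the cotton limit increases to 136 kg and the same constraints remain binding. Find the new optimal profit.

2465

At the optimum: loom time uses 255 of 255 (binding); cotton uses 135 of 135 (binding).
The binding rows give the dual system: 5·y_loom time + 5·y_cotton = 60 and 5·y_loom time + 1·y_cotton = 40.
This yields shadow prices y_loom time = 7, y_cotton = 5.
Δz = y_cotton·Δb = 5 × (1) = 5, so new z* = 2460 + 5 = 2465.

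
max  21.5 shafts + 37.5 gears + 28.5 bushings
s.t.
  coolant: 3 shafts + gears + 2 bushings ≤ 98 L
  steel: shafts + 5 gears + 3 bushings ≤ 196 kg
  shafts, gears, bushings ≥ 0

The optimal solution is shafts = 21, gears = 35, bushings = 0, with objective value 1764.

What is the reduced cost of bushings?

-1

Check each constraint at x*: coolant 98/98 (tight); steel 196/196 (tight).
Dual feasibility on the basic columns requires 3·y_coolant + 1·y_steel = 21.5, 1·y_coolant + 5·y_steel = 37.5.
Solving: y_coolant = 5, y_steel = 6.5.
Reduced cost of bushings: c₃ − yᵀa₃ = 28.5 − (5·2 + 6.5·3) = 28.5 − 29.5 = -1.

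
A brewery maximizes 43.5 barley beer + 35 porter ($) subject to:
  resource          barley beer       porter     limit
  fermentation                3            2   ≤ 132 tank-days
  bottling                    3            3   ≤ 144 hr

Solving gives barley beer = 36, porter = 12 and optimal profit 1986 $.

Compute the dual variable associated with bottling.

6

At the optimum: fermentation uses 132 of 132 (binding); bottling uses 144 of 144 (binding).
From A_Bᵀ y = c: 3·y_fermentation + 3·y_bottling = 43.5; 2·y_fermentation + 3·y_bottling = 35.
→ y_fermentation = 8.5 and y_bottling = 6.
Shadow price of bottling = 6.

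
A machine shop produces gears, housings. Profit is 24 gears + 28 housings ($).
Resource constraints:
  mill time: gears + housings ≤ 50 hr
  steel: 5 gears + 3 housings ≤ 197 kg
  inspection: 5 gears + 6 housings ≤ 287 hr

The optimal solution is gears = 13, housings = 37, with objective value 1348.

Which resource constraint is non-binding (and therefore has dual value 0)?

steel

mill time: 50/50 (binding)
steel: 176/197 (slack 21)
inspection: 287/287 (binding)
By complementary slackness, a constraint with positive slack has shadow price 0 → steel.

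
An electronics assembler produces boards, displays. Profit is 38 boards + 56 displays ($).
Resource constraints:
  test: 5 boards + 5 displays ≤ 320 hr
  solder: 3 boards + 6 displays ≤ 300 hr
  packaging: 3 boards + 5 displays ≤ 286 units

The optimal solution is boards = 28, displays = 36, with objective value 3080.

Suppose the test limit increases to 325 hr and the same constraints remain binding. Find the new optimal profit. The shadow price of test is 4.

Δb = 5, so new z* = 3080 + (4)·(5) = 3080 + 20 = 3100.

3100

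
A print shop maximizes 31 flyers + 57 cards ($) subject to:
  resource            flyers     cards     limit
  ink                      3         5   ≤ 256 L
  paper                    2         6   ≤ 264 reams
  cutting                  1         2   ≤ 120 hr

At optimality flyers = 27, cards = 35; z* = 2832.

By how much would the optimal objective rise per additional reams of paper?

2

At the optimum: ink uses 256 of 256 (binding); paper uses 264 of 264 (binding); cutting uses 97 of 120 (slack = 23).
Slack constraints have shadow price 0 (complementary slackness).
Dual feasibility on the basic columns requires 3·y_ink + 2·y_paper = 31, 5·y_ink + 6·y_paper = 57.
→ y_ink = 9 and y_paper = 2.
Shadow price of paper = 2.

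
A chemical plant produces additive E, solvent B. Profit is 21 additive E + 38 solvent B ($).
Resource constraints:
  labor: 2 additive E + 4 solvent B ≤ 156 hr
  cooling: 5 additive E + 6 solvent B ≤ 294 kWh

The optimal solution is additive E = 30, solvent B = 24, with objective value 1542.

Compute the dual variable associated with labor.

8

At the optimum: labor uses 156 of 156 (binding); cooling uses 294 of 294 (binding).
From A_Bᵀ y = c: 2·y_labor + 5·y_cooling = 21; 4·y_labor + 6·y_cooling = 38.
This yields shadow prices y_labor = 8, y_cooling = 1.
Shadow price of labor = 8.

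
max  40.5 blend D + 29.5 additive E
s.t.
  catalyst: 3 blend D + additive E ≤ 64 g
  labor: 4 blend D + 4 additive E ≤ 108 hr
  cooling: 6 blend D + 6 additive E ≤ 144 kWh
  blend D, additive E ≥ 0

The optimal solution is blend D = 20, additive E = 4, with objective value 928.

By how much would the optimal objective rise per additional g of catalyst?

Binding: catalyst and cooling. Non-binding: labor (12 unused).
Since labor is not tight, its dual is 0.
Dual feasibility on the basic columns requires 3·y_catalyst + 6·y_cooling = 40.5, 1·y_catalyst + 6·y_cooling = 29.5.
This yields shadow prices y_catalyst = 5.5, y_cooling = 4.
Shadow price of catalyst = 5.5.

5.5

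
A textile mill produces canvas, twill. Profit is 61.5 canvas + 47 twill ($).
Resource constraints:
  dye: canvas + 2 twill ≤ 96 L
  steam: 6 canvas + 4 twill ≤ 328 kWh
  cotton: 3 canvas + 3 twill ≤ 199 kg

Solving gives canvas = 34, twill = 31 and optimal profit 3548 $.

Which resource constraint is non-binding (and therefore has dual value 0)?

dye: 96/96 (binding)
steam: 328/328 (binding)
cotton: 195/199 (slack 4)
By complementary slackness, a constraint with positive slack has shadow price 0 → cotton.

cotton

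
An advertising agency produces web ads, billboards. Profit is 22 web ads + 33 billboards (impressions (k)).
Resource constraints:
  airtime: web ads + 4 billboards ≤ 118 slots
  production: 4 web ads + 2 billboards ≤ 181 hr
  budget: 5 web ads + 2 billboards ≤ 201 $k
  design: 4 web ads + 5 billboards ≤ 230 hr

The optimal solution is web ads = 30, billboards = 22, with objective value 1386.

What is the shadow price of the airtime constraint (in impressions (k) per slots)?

Binding: airtime and design. Non-binding: production (17 unused), budget (7 unused).
By complementary slackness, y = 0 for the non-binding constraints.
The binding rows give the dual system: 1·y_airtime + 4·y_design = 22 and 4·y_airtime + 5·y_design = 33.
Solving: y_airtime = 2, y_design = 5.
Shadow price of airtime = 2.

2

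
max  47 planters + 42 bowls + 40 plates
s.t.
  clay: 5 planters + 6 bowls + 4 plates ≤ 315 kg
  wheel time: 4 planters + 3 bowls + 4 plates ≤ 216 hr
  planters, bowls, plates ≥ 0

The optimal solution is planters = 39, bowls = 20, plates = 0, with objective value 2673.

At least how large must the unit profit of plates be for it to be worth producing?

44

Both clay and wheel time are binding at x*.
The binding rows give the dual system: 5·y_clay + 4·y_wheel time = 47 and 6·y_clay + 3·y_wheel time = 42.
This yields shadow prices y_clay = 3, y_wheel time = 8.
plates enters the basis when its profit ≥ yᵀa₃ = 3·4 + 8·4 = 44.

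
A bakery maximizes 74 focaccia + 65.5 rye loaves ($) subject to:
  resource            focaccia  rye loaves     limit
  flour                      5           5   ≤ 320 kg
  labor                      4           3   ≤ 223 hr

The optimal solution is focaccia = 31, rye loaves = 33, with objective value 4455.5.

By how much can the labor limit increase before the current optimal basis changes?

33

Binding constraints: flour, labor. The basis is B = [[5,5],[4,3]] with det -5.
Per unit increase in labor, x* moves by d = (1, -1).
The basis stays optimal until rye loaves reaches 0; allowable increase = 33 hr.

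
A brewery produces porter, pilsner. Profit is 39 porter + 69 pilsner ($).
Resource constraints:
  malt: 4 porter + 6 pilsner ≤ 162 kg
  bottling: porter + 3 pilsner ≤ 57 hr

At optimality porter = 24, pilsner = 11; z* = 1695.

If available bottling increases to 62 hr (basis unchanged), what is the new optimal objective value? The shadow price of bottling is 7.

1730

Δb = 5, so new z* = 1695 + (7)·(5) = 1695 + 35 = 1730.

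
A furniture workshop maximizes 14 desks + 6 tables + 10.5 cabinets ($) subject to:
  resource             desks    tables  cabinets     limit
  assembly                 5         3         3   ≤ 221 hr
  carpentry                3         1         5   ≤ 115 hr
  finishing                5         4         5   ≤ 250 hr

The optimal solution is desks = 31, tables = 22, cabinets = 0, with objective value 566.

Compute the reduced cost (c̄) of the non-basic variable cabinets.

Check each constraint at x*: assembly 221/221 (tight); carpentry 115/115 (tight); finishing 243/250 (slack 7).
By complementary slackness, y = 0 for the non-binding constraint.
Dual feasibility on the basic columns requires 5·y_assembly + 3·y_carpentry = 14, 3·y_assembly + 1·y_carpentry = 6.
→ y_assembly = 1 and y_carpentry = 3.
Reduced cost of cabinets: c₃ − yᵀa₃ = 10.5 − (1·3 + 3·5) = 10.5 − 18 = -7.5.

-7.5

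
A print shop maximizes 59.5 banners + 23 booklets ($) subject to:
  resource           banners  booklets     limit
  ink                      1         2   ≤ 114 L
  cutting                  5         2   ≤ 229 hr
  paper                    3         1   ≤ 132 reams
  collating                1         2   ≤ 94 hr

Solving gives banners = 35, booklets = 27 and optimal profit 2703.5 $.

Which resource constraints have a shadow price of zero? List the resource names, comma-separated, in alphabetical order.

collating, ink

ink: 89/114 (slack 25)
cutting: 229/229 (binding)
paper: 132/132 (binding)
collating: 89/94 (slack 5)
By complementary slackness, a constraint with positive slack has shadow price 0 → collating, ink.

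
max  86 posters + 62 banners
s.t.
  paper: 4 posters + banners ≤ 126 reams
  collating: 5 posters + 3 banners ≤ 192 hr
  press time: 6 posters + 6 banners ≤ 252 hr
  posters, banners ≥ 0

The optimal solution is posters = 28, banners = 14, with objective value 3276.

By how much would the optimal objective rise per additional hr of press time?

Binding: paper and press time. Non-binding: collating (10 unused).
Since collating is not tight, its dual is 0.
From A_Bᵀ y = c: 4·y_paper + 6·y_press time = 86; 1·y_paper + 6·y_press time = 62.
Solving: y_paper = 8, y_press time = 9.
Shadow price of press time = 9.

9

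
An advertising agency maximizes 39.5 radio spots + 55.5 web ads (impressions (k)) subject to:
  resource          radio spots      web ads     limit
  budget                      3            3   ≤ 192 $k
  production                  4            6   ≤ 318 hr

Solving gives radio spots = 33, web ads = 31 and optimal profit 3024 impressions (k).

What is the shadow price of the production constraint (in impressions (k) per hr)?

8

Check each constraint at x*: budget 192/192 (tight); production 318/318 (tight).
From A_Bᵀ y = c: 3·y_budget + 4·y_production = 39.5; 3·y_budget + 6·y_production = 55.5.
→ y_budget = 2.5 and y_production = 8.
Shadow price of production = 8.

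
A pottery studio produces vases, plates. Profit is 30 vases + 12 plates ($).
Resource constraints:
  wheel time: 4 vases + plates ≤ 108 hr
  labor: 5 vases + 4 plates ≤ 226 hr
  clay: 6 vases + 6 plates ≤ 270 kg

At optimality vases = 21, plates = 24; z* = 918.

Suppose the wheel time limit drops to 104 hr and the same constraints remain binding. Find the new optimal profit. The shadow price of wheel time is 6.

894

Δb = -4, so new z* = 918 + (6)·(-4) = 918 − 24 = 894.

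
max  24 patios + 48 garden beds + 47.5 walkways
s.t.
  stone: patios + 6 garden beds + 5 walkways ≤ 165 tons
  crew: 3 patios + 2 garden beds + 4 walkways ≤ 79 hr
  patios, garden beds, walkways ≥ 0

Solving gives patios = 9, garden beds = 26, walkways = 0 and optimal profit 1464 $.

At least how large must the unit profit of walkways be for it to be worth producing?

Both stone and crew are binding at x*.
Dual feasibility on the basic columns requires 1·y_stone + 3·y_crew = 24, 6·y_stone + 2·y_crew = 48.
Solving: y_stone = 6, y_crew = 6.
walkways enters the basis when its profit ≥ yᵀa₃ = 6·5 + 6·4 = 54.

54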